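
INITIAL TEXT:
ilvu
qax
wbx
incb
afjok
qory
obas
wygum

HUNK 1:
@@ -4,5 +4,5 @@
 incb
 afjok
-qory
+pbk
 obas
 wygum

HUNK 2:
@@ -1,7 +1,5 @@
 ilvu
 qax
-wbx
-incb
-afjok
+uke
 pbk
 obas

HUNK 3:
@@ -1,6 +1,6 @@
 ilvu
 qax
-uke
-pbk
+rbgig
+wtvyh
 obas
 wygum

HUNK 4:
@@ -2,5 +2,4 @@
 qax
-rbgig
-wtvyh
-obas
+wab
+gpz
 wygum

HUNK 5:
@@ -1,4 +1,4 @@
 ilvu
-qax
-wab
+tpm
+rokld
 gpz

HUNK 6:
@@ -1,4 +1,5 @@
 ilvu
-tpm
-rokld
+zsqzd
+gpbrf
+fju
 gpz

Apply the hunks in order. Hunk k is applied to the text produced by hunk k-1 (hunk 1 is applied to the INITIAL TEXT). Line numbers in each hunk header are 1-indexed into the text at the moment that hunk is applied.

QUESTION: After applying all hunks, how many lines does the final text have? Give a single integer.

Hunk 1: at line 4 remove [qory] add [pbk] -> 8 lines: ilvu qax wbx incb afjok pbk obas wygum
Hunk 2: at line 1 remove [wbx,incb,afjok] add [uke] -> 6 lines: ilvu qax uke pbk obas wygum
Hunk 3: at line 1 remove [uke,pbk] add [rbgig,wtvyh] -> 6 lines: ilvu qax rbgig wtvyh obas wygum
Hunk 4: at line 2 remove [rbgig,wtvyh,obas] add [wab,gpz] -> 5 lines: ilvu qax wab gpz wygum
Hunk 5: at line 1 remove [qax,wab] add [tpm,rokld] -> 5 lines: ilvu tpm rokld gpz wygum
Hunk 6: at line 1 remove [tpm,rokld] add [zsqzd,gpbrf,fju] -> 6 lines: ilvu zsqzd gpbrf fju gpz wygum
Final line count: 6

Answer: 6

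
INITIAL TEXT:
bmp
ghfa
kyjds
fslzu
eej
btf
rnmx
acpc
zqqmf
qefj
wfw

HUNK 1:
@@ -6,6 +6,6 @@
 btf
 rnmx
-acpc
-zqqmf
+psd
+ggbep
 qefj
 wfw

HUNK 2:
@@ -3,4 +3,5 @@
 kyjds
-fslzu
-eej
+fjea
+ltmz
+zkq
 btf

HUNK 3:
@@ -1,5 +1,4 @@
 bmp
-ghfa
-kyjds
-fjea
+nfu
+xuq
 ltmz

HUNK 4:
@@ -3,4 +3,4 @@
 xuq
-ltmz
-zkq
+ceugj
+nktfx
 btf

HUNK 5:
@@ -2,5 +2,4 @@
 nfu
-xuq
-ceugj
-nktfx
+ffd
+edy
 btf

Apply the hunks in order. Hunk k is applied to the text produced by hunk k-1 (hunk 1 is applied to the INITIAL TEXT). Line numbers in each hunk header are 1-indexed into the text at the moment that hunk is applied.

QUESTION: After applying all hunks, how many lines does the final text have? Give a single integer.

Answer: 10

Derivation:
Hunk 1: at line 6 remove [acpc,zqqmf] add [psd,ggbep] -> 11 lines: bmp ghfa kyjds fslzu eej btf rnmx psd ggbep qefj wfw
Hunk 2: at line 3 remove [fslzu,eej] add [fjea,ltmz,zkq] -> 12 lines: bmp ghfa kyjds fjea ltmz zkq btf rnmx psd ggbep qefj wfw
Hunk 3: at line 1 remove [ghfa,kyjds,fjea] add [nfu,xuq] -> 11 lines: bmp nfu xuq ltmz zkq btf rnmx psd ggbep qefj wfw
Hunk 4: at line 3 remove [ltmz,zkq] add [ceugj,nktfx] -> 11 lines: bmp nfu xuq ceugj nktfx btf rnmx psd ggbep qefj wfw
Hunk 5: at line 2 remove [xuq,ceugj,nktfx] add [ffd,edy] -> 10 lines: bmp nfu ffd edy btf rnmx psd ggbep qefj wfw
Final line count: 10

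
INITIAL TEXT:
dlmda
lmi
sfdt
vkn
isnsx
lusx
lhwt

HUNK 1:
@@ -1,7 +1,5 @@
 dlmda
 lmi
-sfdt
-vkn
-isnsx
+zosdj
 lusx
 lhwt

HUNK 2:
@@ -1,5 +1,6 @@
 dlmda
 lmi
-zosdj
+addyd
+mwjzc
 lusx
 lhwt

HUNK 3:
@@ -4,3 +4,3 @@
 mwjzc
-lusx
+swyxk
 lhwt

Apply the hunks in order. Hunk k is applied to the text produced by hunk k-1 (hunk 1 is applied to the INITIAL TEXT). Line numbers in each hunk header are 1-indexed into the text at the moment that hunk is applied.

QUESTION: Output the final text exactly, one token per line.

Hunk 1: at line 1 remove [sfdt,vkn,isnsx] add [zosdj] -> 5 lines: dlmda lmi zosdj lusx lhwt
Hunk 2: at line 1 remove [zosdj] add [addyd,mwjzc] -> 6 lines: dlmda lmi addyd mwjzc lusx lhwt
Hunk 3: at line 4 remove [lusx] add [swyxk] -> 6 lines: dlmda lmi addyd mwjzc swyxk lhwt

Answer: dlmda
lmi
addyd
mwjzc
swyxk
lhwt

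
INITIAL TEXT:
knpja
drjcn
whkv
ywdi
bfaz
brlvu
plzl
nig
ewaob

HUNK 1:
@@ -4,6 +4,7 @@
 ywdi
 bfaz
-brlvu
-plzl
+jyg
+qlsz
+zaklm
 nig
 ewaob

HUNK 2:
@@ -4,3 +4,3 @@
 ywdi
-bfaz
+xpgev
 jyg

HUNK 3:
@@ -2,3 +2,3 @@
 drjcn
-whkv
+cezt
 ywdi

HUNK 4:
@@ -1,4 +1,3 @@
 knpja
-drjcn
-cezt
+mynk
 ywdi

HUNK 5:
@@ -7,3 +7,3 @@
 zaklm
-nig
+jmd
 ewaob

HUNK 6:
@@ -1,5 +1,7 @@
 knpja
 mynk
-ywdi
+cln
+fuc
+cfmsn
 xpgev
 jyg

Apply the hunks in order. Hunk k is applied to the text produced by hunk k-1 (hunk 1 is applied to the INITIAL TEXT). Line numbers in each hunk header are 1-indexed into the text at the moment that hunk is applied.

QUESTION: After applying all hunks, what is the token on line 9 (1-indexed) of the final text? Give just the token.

Hunk 1: at line 4 remove [brlvu,plzl] add [jyg,qlsz,zaklm] -> 10 lines: knpja drjcn whkv ywdi bfaz jyg qlsz zaklm nig ewaob
Hunk 2: at line 4 remove [bfaz] add [xpgev] -> 10 lines: knpja drjcn whkv ywdi xpgev jyg qlsz zaklm nig ewaob
Hunk 3: at line 2 remove [whkv] add [cezt] -> 10 lines: knpja drjcn cezt ywdi xpgev jyg qlsz zaklm nig ewaob
Hunk 4: at line 1 remove [drjcn,cezt] add [mynk] -> 9 lines: knpja mynk ywdi xpgev jyg qlsz zaklm nig ewaob
Hunk 5: at line 7 remove [nig] add [jmd] -> 9 lines: knpja mynk ywdi xpgev jyg qlsz zaklm jmd ewaob
Hunk 6: at line 1 remove [ywdi] add [cln,fuc,cfmsn] -> 11 lines: knpja mynk cln fuc cfmsn xpgev jyg qlsz zaklm jmd ewaob
Final line 9: zaklm

Answer: zaklm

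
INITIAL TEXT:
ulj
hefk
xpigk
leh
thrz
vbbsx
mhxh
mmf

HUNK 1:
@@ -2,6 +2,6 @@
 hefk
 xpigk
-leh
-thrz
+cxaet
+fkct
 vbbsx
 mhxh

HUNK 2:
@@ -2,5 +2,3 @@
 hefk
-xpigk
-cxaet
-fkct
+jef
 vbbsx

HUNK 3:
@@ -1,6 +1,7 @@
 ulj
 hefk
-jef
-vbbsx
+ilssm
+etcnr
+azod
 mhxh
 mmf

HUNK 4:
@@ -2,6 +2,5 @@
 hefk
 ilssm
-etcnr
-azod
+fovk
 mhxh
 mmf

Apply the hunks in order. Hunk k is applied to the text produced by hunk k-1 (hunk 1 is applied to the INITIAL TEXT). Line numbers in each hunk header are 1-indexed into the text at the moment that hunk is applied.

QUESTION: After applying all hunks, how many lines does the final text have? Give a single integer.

Hunk 1: at line 2 remove [leh,thrz] add [cxaet,fkct] -> 8 lines: ulj hefk xpigk cxaet fkct vbbsx mhxh mmf
Hunk 2: at line 2 remove [xpigk,cxaet,fkct] add [jef] -> 6 lines: ulj hefk jef vbbsx mhxh mmf
Hunk 3: at line 1 remove [jef,vbbsx] add [ilssm,etcnr,azod] -> 7 lines: ulj hefk ilssm etcnr azod mhxh mmf
Hunk 4: at line 2 remove [etcnr,azod] add [fovk] -> 6 lines: ulj hefk ilssm fovk mhxh mmf
Final line count: 6

Answer: 6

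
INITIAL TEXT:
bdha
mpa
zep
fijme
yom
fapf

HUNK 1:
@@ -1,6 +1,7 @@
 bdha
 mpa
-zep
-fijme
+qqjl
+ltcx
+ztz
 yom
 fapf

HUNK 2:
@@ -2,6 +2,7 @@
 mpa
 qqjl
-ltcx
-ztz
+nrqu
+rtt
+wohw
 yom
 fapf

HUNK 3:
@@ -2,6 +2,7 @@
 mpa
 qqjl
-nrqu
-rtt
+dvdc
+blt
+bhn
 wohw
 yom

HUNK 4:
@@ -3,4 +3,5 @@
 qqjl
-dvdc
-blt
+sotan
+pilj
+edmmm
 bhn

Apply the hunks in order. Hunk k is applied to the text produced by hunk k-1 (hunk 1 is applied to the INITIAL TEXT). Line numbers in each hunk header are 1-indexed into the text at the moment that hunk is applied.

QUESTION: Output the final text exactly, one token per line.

Hunk 1: at line 1 remove [zep,fijme] add [qqjl,ltcx,ztz] -> 7 lines: bdha mpa qqjl ltcx ztz yom fapf
Hunk 2: at line 2 remove [ltcx,ztz] add [nrqu,rtt,wohw] -> 8 lines: bdha mpa qqjl nrqu rtt wohw yom fapf
Hunk 3: at line 2 remove [nrqu,rtt] add [dvdc,blt,bhn] -> 9 lines: bdha mpa qqjl dvdc blt bhn wohw yom fapf
Hunk 4: at line 3 remove [dvdc,blt] add [sotan,pilj,edmmm] -> 10 lines: bdha mpa qqjl sotan pilj edmmm bhn wohw yom fapf

Answer: bdha
mpa
qqjl
sotan
pilj
edmmm
bhn
wohw
yom
fapf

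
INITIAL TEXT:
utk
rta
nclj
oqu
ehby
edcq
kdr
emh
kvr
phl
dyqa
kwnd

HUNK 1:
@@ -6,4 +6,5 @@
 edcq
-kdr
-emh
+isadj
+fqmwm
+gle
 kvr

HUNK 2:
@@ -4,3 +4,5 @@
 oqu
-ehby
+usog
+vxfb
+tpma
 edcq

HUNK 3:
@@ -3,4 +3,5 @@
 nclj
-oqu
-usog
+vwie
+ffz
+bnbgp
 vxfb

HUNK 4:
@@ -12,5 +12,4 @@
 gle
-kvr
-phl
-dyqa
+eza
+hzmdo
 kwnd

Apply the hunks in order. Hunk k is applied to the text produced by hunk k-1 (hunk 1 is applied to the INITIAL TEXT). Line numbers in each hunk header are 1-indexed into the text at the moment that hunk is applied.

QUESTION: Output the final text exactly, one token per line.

Answer: utk
rta
nclj
vwie
ffz
bnbgp
vxfb
tpma
edcq
isadj
fqmwm
gle
eza
hzmdo
kwnd

Derivation:
Hunk 1: at line 6 remove [kdr,emh] add [isadj,fqmwm,gle] -> 13 lines: utk rta nclj oqu ehby edcq isadj fqmwm gle kvr phl dyqa kwnd
Hunk 2: at line 4 remove [ehby] add [usog,vxfb,tpma] -> 15 lines: utk rta nclj oqu usog vxfb tpma edcq isadj fqmwm gle kvr phl dyqa kwnd
Hunk 3: at line 3 remove [oqu,usog] add [vwie,ffz,bnbgp] -> 16 lines: utk rta nclj vwie ffz bnbgp vxfb tpma edcq isadj fqmwm gle kvr phl dyqa kwnd
Hunk 4: at line 12 remove [kvr,phl,dyqa] add [eza,hzmdo] -> 15 lines: utk rta nclj vwie ffz bnbgp vxfb tpma edcq isadj fqmwm gle eza hzmdo kwnd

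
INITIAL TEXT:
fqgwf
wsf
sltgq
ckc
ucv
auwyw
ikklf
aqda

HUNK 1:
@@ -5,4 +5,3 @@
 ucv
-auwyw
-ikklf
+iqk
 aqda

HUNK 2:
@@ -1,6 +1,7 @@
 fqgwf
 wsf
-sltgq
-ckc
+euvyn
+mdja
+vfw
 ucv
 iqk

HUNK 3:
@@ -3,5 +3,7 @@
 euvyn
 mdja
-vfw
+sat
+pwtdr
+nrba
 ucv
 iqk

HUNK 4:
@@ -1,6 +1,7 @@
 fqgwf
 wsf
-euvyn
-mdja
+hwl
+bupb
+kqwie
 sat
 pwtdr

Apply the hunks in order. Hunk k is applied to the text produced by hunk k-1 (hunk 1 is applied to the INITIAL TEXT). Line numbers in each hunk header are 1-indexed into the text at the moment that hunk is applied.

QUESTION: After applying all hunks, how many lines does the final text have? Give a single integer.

Hunk 1: at line 5 remove [auwyw,ikklf] add [iqk] -> 7 lines: fqgwf wsf sltgq ckc ucv iqk aqda
Hunk 2: at line 1 remove [sltgq,ckc] add [euvyn,mdja,vfw] -> 8 lines: fqgwf wsf euvyn mdja vfw ucv iqk aqda
Hunk 3: at line 3 remove [vfw] add [sat,pwtdr,nrba] -> 10 lines: fqgwf wsf euvyn mdja sat pwtdr nrba ucv iqk aqda
Hunk 4: at line 1 remove [euvyn,mdja] add [hwl,bupb,kqwie] -> 11 lines: fqgwf wsf hwl bupb kqwie sat pwtdr nrba ucv iqk aqda
Final line count: 11

Answer: 11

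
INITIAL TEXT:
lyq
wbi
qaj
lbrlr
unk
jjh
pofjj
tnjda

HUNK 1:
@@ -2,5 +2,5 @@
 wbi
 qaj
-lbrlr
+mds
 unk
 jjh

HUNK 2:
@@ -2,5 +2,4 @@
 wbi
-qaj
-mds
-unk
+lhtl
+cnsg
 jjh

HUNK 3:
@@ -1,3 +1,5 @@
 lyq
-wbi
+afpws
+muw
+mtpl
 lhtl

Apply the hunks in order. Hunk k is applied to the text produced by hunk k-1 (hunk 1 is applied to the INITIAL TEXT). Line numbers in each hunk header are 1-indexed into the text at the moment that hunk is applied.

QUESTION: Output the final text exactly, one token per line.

Answer: lyq
afpws
muw
mtpl
lhtl
cnsg
jjh
pofjj
tnjda

Derivation:
Hunk 1: at line 2 remove [lbrlr] add [mds] -> 8 lines: lyq wbi qaj mds unk jjh pofjj tnjda
Hunk 2: at line 2 remove [qaj,mds,unk] add [lhtl,cnsg] -> 7 lines: lyq wbi lhtl cnsg jjh pofjj tnjda
Hunk 3: at line 1 remove [wbi] add [afpws,muw,mtpl] -> 9 lines: lyq afpws muw mtpl lhtl cnsg jjh pofjj tnjda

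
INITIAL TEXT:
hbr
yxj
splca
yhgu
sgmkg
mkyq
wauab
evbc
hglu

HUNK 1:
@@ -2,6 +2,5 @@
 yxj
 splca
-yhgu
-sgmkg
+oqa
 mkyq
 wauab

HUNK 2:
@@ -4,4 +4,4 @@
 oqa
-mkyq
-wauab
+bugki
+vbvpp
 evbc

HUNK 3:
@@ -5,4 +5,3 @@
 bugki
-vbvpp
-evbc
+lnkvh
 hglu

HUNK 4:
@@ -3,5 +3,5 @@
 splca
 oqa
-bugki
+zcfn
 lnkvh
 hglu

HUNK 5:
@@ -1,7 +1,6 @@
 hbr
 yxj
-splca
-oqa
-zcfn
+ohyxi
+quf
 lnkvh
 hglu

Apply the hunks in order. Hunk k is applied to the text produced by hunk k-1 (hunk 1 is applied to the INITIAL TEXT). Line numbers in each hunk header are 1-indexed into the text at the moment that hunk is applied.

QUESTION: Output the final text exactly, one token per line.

Hunk 1: at line 2 remove [yhgu,sgmkg] add [oqa] -> 8 lines: hbr yxj splca oqa mkyq wauab evbc hglu
Hunk 2: at line 4 remove [mkyq,wauab] add [bugki,vbvpp] -> 8 lines: hbr yxj splca oqa bugki vbvpp evbc hglu
Hunk 3: at line 5 remove [vbvpp,evbc] add [lnkvh] -> 7 lines: hbr yxj splca oqa bugki lnkvh hglu
Hunk 4: at line 3 remove [bugki] add [zcfn] -> 7 lines: hbr yxj splca oqa zcfn lnkvh hglu
Hunk 5: at line 1 remove [splca,oqa,zcfn] add [ohyxi,quf] -> 6 lines: hbr yxj ohyxi quf lnkvh hglu

Answer: hbr
yxj
ohyxi
quf
lnkvh
hglu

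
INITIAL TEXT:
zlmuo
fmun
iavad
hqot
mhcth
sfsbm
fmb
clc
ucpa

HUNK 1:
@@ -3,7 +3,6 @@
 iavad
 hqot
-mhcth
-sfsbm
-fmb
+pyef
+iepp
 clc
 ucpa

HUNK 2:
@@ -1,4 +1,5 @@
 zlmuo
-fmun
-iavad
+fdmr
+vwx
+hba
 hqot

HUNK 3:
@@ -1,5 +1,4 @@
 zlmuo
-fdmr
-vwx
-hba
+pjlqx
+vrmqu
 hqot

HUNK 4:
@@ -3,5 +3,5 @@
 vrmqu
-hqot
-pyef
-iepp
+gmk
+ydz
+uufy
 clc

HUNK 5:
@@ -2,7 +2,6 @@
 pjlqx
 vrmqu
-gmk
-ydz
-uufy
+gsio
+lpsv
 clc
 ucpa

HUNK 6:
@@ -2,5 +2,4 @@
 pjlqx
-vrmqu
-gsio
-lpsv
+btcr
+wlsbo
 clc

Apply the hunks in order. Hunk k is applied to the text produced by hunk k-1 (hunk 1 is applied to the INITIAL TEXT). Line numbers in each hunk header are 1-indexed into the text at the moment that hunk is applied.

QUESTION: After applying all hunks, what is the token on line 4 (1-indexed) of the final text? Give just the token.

Answer: wlsbo

Derivation:
Hunk 1: at line 3 remove [mhcth,sfsbm,fmb] add [pyef,iepp] -> 8 lines: zlmuo fmun iavad hqot pyef iepp clc ucpa
Hunk 2: at line 1 remove [fmun,iavad] add [fdmr,vwx,hba] -> 9 lines: zlmuo fdmr vwx hba hqot pyef iepp clc ucpa
Hunk 3: at line 1 remove [fdmr,vwx,hba] add [pjlqx,vrmqu] -> 8 lines: zlmuo pjlqx vrmqu hqot pyef iepp clc ucpa
Hunk 4: at line 3 remove [hqot,pyef,iepp] add [gmk,ydz,uufy] -> 8 lines: zlmuo pjlqx vrmqu gmk ydz uufy clc ucpa
Hunk 5: at line 2 remove [gmk,ydz,uufy] add [gsio,lpsv] -> 7 lines: zlmuo pjlqx vrmqu gsio lpsv clc ucpa
Hunk 6: at line 2 remove [vrmqu,gsio,lpsv] add [btcr,wlsbo] -> 6 lines: zlmuo pjlqx btcr wlsbo clc ucpa
Final line 4: wlsbo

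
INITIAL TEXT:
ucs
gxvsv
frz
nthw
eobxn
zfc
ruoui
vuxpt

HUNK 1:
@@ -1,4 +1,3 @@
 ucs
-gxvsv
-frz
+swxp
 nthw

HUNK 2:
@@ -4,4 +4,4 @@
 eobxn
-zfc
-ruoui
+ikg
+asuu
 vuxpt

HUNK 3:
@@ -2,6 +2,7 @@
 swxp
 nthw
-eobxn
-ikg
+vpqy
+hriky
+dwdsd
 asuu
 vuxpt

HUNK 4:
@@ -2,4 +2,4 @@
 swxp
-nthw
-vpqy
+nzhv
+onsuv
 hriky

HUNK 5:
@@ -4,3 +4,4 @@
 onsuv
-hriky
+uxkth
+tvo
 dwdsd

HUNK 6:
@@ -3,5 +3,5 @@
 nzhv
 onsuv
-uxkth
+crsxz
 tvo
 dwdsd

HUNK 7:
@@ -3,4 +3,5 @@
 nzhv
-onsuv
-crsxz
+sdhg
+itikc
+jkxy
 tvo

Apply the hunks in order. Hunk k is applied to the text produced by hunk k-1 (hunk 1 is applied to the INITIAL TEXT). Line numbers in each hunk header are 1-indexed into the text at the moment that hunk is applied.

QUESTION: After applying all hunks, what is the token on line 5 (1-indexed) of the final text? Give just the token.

Hunk 1: at line 1 remove [gxvsv,frz] add [swxp] -> 7 lines: ucs swxp nthw eobxn zfc ruoui vuxpt
Hunk 2: at line 4 remove [zfc,ruoui] add [ikg,asuu] -> 7 lines: ucs swxp nthw eobxn ikg asuu vuxpt
Hunk 3: at line 2 remove [eobxn,ikg] add [vpqy,hriky,dwdsd] -> 8 lines: ucs swxp nthw vpqy hriky dwdsd asuu vuxpt
Hunk 4: at line 2 remove [nthw,vpqy] add [nzhv,onsuv] -> 8 lines: ucs swxp nzhv onsuv hriky dwdsd asuu vuxpt
Hunk 5: at line 4 remove [hriky] add [uxkth,tvo] -> 9 lines: ucs swxp nzhv onsuv uxkth tvo dwdsd asuu vuxpt
Hunk 6: at line 3 remove [uxkth] add [crsxz] -> 9 lines: ucs swxp nzhv onsuv crsxz tvo dwdsd asuu vuxpt
Hunk 7: at line 3 remove [onsuv,crsxz] add [sdhg,itikc,jkxy] -> 10 lines: ucs swxp nzhv sdhg itikc jkxy tvo dwdsd asuu vuxpt
Final line 5: itikc

Answer: itikc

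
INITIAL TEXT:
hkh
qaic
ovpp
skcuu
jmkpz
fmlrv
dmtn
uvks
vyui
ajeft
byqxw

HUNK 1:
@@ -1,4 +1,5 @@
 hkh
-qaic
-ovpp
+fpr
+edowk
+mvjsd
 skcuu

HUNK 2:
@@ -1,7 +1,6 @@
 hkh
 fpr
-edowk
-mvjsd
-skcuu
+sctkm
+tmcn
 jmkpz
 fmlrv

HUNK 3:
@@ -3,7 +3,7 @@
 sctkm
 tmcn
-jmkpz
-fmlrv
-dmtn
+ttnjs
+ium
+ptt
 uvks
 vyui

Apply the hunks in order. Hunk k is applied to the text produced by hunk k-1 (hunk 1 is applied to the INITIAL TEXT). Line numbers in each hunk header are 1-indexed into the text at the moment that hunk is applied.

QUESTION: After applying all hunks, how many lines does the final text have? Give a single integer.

Hunk 1: at line 1 remove [qaic,ovpp] add [fpr,edowk,mvjsd] -> 12 lines: hkh fpr edowk mvjsd skcuu jmkpz fmlrv dmtn uvks vyui ajeft byqxw
Hunk 2: at line 1 remove [edowk,mvjsd,skcuu] add [sctkm,tmcn] -> 11 lines: hkh fpr sctkm tmcn jmkpz fmlrv dmtn uvks vyui ajeft byqxw
Hunk 3: at line 3 remove [jmkpz,fmlrv,dmtn] add [ttnjs,ium,ptt] -> 11 lines: hkh fpr sctkm tmcn ttnjs ium ptt uvks vyui ajeft byqxw
Final line count: 11

Answer: 11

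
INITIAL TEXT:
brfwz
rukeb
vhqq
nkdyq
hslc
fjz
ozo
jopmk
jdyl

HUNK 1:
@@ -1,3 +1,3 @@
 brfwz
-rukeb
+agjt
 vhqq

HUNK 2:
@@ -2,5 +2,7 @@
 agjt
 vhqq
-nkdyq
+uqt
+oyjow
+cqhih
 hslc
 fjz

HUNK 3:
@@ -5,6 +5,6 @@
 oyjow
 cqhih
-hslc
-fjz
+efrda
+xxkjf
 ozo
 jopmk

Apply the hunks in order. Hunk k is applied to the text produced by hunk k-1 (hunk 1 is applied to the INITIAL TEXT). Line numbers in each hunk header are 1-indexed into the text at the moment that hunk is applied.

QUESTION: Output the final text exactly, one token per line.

Hunk 1: at line 1 remove [rukeb] add [agjt] -> 9 lines: brfwz agjt vhqq nkdyq hslc fjz ozo jopmk jdyl
Hunk 2: at line 2 remove [nkdyq] add [uqt,oyjow,cqhih] -> 11 lines: brfwz agjt vhqq uqt oyjow cqhih hslc fjz ozo jopmk jdyl
Hunk 3: at line 5 remove [hslc,fjz] add [efrda,xxkjf] -> 11 lines: brfwz agjt vhqq uqt oyjow cqhih efrda xxkjf ozo jopmk jdyl

Answer: brfwz
agjt
vhqq
uqt
oyjow
cqhih
efrda
xxkjf
ozo
jopmk
jdyl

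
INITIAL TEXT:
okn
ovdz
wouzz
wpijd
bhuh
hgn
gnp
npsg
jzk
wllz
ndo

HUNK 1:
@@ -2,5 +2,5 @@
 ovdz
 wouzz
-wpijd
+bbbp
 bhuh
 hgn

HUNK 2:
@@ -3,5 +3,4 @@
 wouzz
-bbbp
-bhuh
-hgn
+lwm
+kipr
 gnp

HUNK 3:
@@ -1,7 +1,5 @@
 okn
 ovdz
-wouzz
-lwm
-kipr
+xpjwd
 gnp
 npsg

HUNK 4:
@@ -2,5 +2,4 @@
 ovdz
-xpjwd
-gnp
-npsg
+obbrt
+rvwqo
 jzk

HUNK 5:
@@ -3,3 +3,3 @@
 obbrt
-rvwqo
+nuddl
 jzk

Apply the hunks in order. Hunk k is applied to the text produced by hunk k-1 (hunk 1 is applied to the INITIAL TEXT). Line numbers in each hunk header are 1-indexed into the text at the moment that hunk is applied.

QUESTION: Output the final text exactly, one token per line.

Hunk 1: at line 2 remove [wpijd] add [bbbp] -> 11 lines: okn ovdz wouzz bbbp bhuh hgn gnp npsg jzk wllz ndo
Hunk 2: at line 3 remove [bbbp,bhuh,hgn] add [lwm,kipr] -> 10 lines: okn ovdz wouzz lwm kipr gnp npsg jzk wllz ndo
Hunk 3: at line 1 remove [wouzz,lwm,kipr] add [xpjwd] -> 8 lines: okn ovdz xpjwd gnp npsg jzk wllz ndo
Hunk 4: at line 2 remove [xpjwd,gnp,npsg] add [obbrt,rvwqo] -> 7 lines: okn ovdz obbrt rvwqo jzk wllz ndo
Hunk 5: at line 3 remove [rvwqo] add [nuddl] -> 7 lines: okn ovdz obbrt nuddl jzk wllz ndo

Answer: okn
ovdz
obbrt
nuddl
jzk
wllz
ndo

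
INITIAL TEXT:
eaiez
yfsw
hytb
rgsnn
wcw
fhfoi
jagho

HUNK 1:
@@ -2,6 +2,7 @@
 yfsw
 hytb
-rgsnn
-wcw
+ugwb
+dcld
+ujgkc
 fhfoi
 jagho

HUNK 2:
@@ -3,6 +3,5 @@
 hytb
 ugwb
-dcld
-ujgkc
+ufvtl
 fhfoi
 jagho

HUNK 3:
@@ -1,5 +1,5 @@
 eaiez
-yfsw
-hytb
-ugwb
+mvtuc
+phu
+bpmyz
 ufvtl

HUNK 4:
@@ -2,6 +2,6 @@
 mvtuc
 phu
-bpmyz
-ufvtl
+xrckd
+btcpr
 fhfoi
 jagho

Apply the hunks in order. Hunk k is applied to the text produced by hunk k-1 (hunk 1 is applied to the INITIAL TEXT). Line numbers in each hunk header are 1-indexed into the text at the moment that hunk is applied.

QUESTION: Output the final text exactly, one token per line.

Answer: eaiez
mvtuc
phu
xrckd
btcpr
fhfoi
jagho

Derivation:
Hunk 1: at line 2 remove [rgsnn,wcw] add [ugwb,dcld,ujgkc] -> 8 lines: eaiez yfsw hytb ugwb dcld ujgkc fhfoi jagho
Hunk 2: at line 3 remove [dcld,ujgkc] add [ufvtl] -> 7 lines: eaiez yfsw hytb ugwb ufvtl fhfoi jagho
Hunk 3: at line 1 remove [yfsw,hytb,ugwb] add [mvtuc,phu,bpmyz] -> 7 lines: eaiez mvtuc phu bpmyz ufvtl fhfoi jagho
Hunk 4: at line 2 remove [bpmyz,ufvtl] add [xrckd,btcpr] -> 7 lines: eaiez mvtuc phu xrckd btcpr fhfoi jagho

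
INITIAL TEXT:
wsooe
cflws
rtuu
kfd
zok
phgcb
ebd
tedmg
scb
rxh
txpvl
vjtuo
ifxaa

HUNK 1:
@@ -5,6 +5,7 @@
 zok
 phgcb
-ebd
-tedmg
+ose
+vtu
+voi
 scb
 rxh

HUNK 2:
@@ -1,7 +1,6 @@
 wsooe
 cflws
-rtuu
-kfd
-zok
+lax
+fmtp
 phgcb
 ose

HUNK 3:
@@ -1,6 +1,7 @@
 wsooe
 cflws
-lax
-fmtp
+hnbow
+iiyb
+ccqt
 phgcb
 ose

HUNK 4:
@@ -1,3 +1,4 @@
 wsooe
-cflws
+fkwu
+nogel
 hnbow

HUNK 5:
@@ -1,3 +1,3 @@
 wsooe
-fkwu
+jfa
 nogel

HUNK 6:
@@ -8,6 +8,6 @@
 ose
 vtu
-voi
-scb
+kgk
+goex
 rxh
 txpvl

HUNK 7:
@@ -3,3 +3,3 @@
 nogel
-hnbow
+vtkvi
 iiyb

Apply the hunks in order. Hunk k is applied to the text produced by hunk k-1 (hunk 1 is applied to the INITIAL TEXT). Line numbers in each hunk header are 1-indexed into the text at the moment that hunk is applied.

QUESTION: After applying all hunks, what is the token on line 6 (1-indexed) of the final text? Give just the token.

Answer: ccqt

Derivation:
Hunk 1: at line 5 remove [ebd,tedmg] add [ose,vtu,voi] -> 14 lines: wsooe cflws rtuu kfd zok phgcb ose vtu voi scb rxh txpvl vjtuo ifxaa
Hunk 2: at line 1 remove [rtuu,kfd,zok] add [lax,fmtp] -> 13 lines: wsooe cflws lax fmtp phgcb ose vtu voi scb rxh txpvl vjtuo ifxaa
Hunk 3: at line 1 remove [lax,fmtp] add [hnbow,iiyb,ccqt] -> 14 lines: wsooe cflws hnbow iiyb ccqt phgcb ose vtu voi scb rxh txpvl vjtuo ifxaa
Hunk 4: at line 1 remove [cflws] add [fkwu,nogel] -> 15 lines: wsooe fkwu nogel hnbow iiyb ccqt phgcb ose vtu voi scb rxh txpvl vjtuo ifxaa
Hunk 5: at line 1 remove [fkwu] add [jfa] -> 15 lines: wsooe jfa nogel hnbow iiyb ccqt phgcb ose vtu voi scb rxh txpvl vjtuo ifxaa
Hunk 6: at line 8 remove [voi,scb] add [kgk,goex] -> 15 lines: wsooe jfa nogel hnbow iiyb ccqt phgcb ose vtu kgk goex rxh txpvl vjtuo ifxaa
Hunk 7: at line 3 remove [hnbow] add [vtkvi] -> 15 lines: wsooe jfa nogel vtkvi iiyb ccqt phgcb ose vtu kgk goex rxh txpvl vjtuo ifxaa
Final line 6: ccqt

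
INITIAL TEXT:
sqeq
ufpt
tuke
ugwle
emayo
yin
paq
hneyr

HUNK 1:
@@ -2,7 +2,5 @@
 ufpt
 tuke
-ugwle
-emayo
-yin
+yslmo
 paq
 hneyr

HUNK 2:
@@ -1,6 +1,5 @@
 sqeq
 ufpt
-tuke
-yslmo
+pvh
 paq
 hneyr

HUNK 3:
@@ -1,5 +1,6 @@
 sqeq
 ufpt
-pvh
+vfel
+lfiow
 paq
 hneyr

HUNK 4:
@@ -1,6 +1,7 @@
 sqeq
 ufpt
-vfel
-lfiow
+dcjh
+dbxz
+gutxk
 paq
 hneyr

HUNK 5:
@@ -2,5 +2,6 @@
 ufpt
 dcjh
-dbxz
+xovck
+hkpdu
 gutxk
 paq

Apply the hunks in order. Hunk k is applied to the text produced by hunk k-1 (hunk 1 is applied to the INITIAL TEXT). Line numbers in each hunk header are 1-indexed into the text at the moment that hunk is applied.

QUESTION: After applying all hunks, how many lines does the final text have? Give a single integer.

Hunk 1: at line 2 remove [ugwle,emayo,yin] add [yslmo] -> 6 lines: sqeq ufpt tuke yslmo paq hneyr
Hunk 2: at line 1 remove [tuke,yslmo] add [pvh] -> 5 lines: sqeq ufpt pvh paq hneyr
Hunk 3: at line 1 remove [pvh] add [vfel,lfiow] -> 6 lines: sqeq ufpt vfel lfiow paq hneyr
Hunk 4: at line 1 remove [vfel,lfiow] add [dcjh,dbxz,gutxk] -> 7 lines: sqeq ufpt dcjh dbxz gutxk paq hneyr
Hunk 5: at line 2 remove [dbxz] add [xovck,hkpdu] -> 8 lines: sqeq ufpt dcjh xovck hkpdu gutxk paq hneyr
Final line count: 8

Answer: 8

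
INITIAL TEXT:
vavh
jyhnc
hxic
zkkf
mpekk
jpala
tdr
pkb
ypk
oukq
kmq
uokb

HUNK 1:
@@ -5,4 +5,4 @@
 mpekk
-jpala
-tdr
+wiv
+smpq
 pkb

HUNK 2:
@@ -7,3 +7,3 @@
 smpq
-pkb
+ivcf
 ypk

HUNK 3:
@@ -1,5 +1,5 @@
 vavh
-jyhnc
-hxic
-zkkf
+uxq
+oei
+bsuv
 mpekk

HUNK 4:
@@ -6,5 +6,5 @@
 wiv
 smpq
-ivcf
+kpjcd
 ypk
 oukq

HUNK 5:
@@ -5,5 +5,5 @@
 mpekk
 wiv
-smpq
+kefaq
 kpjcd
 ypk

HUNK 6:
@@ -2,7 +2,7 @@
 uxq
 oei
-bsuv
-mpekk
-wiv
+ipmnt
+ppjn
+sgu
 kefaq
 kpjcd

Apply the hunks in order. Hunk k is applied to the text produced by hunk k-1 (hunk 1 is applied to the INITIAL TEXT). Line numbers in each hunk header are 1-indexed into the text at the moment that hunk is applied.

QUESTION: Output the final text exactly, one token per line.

Answer: vavh
uxq
oei
ipmnt
ppjn
sgu
kefaq
kpjcd
ypk
oukq
kmq
uokb

Derivation:
Hunk 1: at line 5 remove [jpala,tdr] add [wiv,smpq] -> 12 lines: vavh jyhnc hxic zkkf mpekk wiv smpq pkb ypk oukq kmq uokb
Hunk 2: at line 7 remove [pkb] add [ivcf] -> 12 lines: vavh jyhnc hxic zkkf mpekk wiv smpq ivcf ypk oukq kmq uokb
Hunk 3: at line 1 remove [jyhnc,hxic,zkkf] add [uxq,oei,bsuv] -> 12 lines: vavh uxq oei bsuv mpekk wiv smpq ivcf ypk oukq kmq uokb
Hunk 4: at line 6 remove [ivcf] add [kpjcd] -> 12 lines: vavh uxq oei bsuv mpekk wiv smpq kpjcd ypk oukq kmq uokb
Hunk 5: at line 5 remove [smpq] add [kefaq] -> 12 lines: vavh uxq oei bsuv mpekk wiv kefaq kpjcd ypk oukq kmq uokb
Hunk 6: at line 2 remove [bsuv,mpekk,wiv] add [ipmnt,ppjn,sgu] -> 12 lines: vavh uxq oei ipmnt ppjn sgu kefaq kpjcd ypk oukq kmq uokb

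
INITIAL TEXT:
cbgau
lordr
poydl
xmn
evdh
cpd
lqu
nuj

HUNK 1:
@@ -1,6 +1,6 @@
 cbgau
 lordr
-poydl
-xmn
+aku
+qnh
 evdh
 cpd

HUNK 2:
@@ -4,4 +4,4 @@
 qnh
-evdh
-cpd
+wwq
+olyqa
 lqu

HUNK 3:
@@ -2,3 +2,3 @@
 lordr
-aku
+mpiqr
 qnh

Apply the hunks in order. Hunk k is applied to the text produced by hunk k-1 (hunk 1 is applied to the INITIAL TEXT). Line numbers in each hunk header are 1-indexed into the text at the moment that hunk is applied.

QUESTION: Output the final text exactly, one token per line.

Answer: cbgau
lordr
mpiqr
qnh
wwq
olyqa
lqu
nuj

Derivation:
Hunk 1: at line 1 remove [poydl,xmn] add [aku,qnh] -> 8 lines: cbgau lordr aku qnh evdh cpd lqu nuj
Hunk 2: at line 4 remove [evdh,cpd] add [wwq,olyqa] -> 8 lines: cbgau lordr aku qnh wwq olyqa lqu nuj
Hunk 3: at line 2 remove [aku] add [mpiqr] -> 8 lines: cbgau lordr mpiqr qnh wwq olyqa lqu nuj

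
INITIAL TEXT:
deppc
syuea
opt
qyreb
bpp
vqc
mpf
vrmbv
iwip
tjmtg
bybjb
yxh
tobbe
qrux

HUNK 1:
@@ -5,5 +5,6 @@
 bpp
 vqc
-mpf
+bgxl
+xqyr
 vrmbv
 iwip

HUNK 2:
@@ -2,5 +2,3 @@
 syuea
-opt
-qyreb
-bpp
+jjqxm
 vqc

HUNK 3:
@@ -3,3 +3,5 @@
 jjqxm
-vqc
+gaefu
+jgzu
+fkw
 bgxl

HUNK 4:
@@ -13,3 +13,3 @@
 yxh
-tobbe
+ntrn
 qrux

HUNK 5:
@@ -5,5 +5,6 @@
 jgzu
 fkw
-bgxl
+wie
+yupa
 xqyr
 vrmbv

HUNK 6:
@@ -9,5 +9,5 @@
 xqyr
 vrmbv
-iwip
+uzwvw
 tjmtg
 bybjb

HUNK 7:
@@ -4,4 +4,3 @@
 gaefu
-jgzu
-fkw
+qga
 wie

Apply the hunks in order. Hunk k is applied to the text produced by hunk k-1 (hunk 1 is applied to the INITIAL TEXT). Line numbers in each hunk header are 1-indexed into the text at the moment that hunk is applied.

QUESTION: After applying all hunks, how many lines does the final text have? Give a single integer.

Hunk 1: at line 5 remove [mpf] add [bgxl,xqyr] -> 15 lines: deppc syuea opt qyreb bpp vqc bgxl xqyr vrmbv iwip tjmtg bybjb yxh tobbe qrux
Hunk 2: at line 2 remove [opt,qyreb,bpp] add [jjqxm] -> 13 lines: deppc syuea jjqxm vqc bgxl xqyr vrmbv iwip tjmtg bybjb yxh tobbe qrux
Hunk 3: at line 3 remove [vqc] add [gaefu,jgzu,fkw] -> 15 lines: deppc syuea jjqxm gaefu jgzu fkw bgxl xqyr vrmbv iwip tjmtg bybjb yxh tobbe qrux
Hunk 4: at line 13 remove [tobbe] add [ntrn] -> 15 lines: deppc syuea jjqxm gaefu jgzu fkw bgxl xqyr vrmbv iwip tjmtg bybjb yxh ntrn qrux
Hunk 5: at line 5 remove [bgxl] add [wie,yupa] -> 16 lines: deppc syuea jjqxm gaefu jgzu fkw wie yupa xqyr vrmbv iwip tjmtg bybjb yxh ntrn qrux
Hunk 6: at line 9 remove [iwip] add [uzwvw] -> 16 lines: deppc syuea jjqxm gaefu jgzu fkw wie yupa xqyr vrmbv uzwvw tjmtg bybjb yxh ntrn qrux
Hunk 7: at line 4 remove [jgzu,fkw] add [qga] -> 15 lines: deppc syuea jjqxm gaefu qga wie yupa xqyr vrmbv uzwvw tjmtg bybjb yxh ntrn qrux
Final line count: 15

Answer: 15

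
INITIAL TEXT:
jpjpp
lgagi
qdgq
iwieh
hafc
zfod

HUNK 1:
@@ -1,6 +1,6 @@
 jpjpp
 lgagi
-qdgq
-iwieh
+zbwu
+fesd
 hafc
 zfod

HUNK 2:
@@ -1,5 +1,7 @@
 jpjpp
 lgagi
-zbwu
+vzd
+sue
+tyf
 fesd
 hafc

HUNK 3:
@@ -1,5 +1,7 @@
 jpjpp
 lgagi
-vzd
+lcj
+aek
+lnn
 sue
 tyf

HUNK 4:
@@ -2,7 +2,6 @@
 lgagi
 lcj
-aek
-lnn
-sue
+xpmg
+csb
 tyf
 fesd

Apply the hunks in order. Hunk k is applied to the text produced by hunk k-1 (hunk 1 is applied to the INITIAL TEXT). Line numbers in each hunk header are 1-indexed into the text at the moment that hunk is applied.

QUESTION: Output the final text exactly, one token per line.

Hunk 1: at line 1 remove [qdgq,iwieh] add [zbwu,fesd] -> 6 lines: jpjpp lgagi zbwu fesd hafc zfod
Hunk 2: at line 1 remove [zbwu] add [vzd,sue,tyf] -> 8 lines: jpjpp lgagi vzd sue tyf fesd hafc zfod
Hunk 3: at line 1 remove [vzd] add [lcj,aek,lnn] -> 10 lines: jpjpp lgagi lcj aek lnn sue tyf fesd hafc zfod
Hunk 4: at line 2 remove [aek,lnn,sue] add [xpmg,csb] -> 9 lines: jpjpp lgagi lcj xpmg csb tyf fesd hafc zfod

Answer: jpjpp
lgagi
lcj
xpmg
csb
tyf
fesd
hafc
zfod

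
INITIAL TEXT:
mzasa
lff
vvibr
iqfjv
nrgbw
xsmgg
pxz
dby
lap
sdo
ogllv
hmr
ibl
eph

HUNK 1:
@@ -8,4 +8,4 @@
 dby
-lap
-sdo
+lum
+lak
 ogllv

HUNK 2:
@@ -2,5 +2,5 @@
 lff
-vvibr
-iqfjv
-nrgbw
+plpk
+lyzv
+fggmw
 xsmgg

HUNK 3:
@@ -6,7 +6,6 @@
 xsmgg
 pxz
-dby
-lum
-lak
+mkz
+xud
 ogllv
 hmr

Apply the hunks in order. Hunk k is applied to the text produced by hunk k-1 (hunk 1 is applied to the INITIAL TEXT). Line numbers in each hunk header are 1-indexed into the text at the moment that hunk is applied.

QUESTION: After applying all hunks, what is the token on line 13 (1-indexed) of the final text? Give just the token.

Hunk 1: at line 8 remove [lap,sdo] add [lum,lak] -> 14 lines: mzasa lff vvibr iqfjv nrgbw xsmgg pxz dby lum lak ogllv hmr ibl eph
Hunk 2: at line 2 remove [vvibr,iqfjv,nrgbw] add [plpk,lyzv,fggmw] -> 14 lines: mzasa lff plpk lyzv fggmw xsmgg pxz dby lum lak ogllv hmr ibl eph
Hunk 3: at line 6 remove [dby,lum,lak] add [mkz,xud] -> 13 lines: mzasa lff plpk lyzv fggmw xsmgg pxz mkz xud ogllv hmr ibl eph
Final line 13: eph

Answer: eph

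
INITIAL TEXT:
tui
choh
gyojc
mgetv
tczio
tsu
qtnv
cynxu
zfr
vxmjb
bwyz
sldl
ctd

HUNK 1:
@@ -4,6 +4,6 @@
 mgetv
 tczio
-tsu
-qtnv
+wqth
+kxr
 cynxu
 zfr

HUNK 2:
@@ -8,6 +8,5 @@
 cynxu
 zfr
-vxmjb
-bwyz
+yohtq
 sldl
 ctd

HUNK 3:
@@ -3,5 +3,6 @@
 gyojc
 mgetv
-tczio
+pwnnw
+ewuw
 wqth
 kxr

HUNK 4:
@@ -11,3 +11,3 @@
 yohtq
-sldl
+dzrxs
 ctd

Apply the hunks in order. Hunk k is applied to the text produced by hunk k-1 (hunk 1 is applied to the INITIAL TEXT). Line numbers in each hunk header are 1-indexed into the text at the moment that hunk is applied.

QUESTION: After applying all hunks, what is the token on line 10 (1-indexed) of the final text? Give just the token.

Answer: zfr

Derivation:
Hunk 1: at line 4 remove [tsu,qtnv] add [wqth,kxr] -> 13 lines: tui choh gyojc mgetv tczio wqth kxr cynxu zfr vxmjb bwyz sldl ctd
Hunk 2: at line 8 remove [vxmjb,bwyz] add [yohtq] -> 12 lines: tui choh gyojc mgetv tczio wqth kxr cynxu zfr yohtq sldl ctd
Hunk 3: at line 3 remove [tczio] add [pwnnw,ewuw] -> 13 lines: tui choh gyojc mgetv pwnnw ewuw wqth kxr cynxu zfr yohtq sldl ctd
Hunk 4: at line 11 remove [sldl] add [dzrxs] -> 13 lines: tui choh gyojc mgetv pwnnw ewuw wqth kxr cynxu zfr yohtq dzrxs ctd
Final line 10: zfr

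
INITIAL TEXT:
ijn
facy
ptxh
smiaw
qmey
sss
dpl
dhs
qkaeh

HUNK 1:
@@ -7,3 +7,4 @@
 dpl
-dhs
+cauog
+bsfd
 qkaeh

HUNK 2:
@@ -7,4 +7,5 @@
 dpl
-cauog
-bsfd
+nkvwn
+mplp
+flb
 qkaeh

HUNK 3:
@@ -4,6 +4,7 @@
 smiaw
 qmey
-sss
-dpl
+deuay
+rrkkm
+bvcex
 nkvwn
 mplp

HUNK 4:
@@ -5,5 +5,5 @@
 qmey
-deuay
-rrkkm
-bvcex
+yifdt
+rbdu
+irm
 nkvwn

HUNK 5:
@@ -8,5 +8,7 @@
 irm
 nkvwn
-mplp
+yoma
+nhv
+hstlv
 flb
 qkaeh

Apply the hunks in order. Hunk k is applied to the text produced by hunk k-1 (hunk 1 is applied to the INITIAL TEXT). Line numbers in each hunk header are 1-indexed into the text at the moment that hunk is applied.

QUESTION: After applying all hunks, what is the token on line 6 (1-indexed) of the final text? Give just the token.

Answer: yifdt

Derivation:
Hunk 1: at line 7 remove [dhs] add [cauog,bsfd] -> 10 lines: ijn facy ptxh smiaw qmey sss dpl cauog bsfd qkaeh
Hunk 2: at line 7 remove [cauog,bsfd] add [nkvwn,mplp,flb] -> 11 lines: ijn facy ptxh smiaw qmey sss dpl nkvwn mplp flb qkaeh
Hunk 3: at line 4 remove [sss,dpl] add [deuay,rrkkm,bvcex] -> 12 lines: ijn facy ptxh smiaw qmey deuay rrkkm bvcex nkvwn mplp flb qkaeh
Hunk 4: at line 5 remove [deuay,rrkkm,bvcex] add [yifdt,rbdu,irm] -> 12 lines: ijn facy ptxh smiaw qmey yifdt rbdu irm nkvwn mplp flb qkaeh
Hunk 5: at line 8 remove [mplp] add [yoma,nhv,hstlv] -> 14 lines: ijn facy ptxh smiaw qmey yifdt rbdu irm nkvwn yoma nhv hstlv flb qkaeh
Final line 6: yifdt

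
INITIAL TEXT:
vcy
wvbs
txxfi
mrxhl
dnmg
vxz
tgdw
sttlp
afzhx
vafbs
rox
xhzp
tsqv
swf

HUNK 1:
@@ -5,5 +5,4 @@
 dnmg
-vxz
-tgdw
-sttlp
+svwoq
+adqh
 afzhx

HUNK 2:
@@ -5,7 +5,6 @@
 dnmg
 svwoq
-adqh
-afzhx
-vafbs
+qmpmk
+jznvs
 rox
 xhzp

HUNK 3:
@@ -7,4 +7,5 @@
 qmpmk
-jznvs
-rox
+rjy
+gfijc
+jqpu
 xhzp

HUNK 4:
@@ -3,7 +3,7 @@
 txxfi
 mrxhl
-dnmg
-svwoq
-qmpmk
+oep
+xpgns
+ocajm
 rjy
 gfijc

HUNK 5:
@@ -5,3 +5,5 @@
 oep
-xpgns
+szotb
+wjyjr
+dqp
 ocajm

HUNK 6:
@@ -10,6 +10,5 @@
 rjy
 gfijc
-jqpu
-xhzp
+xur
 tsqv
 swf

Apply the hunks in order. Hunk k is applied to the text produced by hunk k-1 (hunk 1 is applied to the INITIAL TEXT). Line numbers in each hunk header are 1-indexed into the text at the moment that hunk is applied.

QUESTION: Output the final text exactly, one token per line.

Hunk 1: at line 5 remove [vxz,tgdw,sttlp] add [svwoq,adqh] -> 13 lines: vcy wvbs txxfi mrxhl dnmg svwoq adqh afzhx vafbs rox xhzp tsqv swf
Hunk 2: at line 5 remove [adqh,afzhx,vafbs] add [qmpmk,jznvs] -> 12 lines: vcy wvbs txxfi mrxhl dnmg svwoq qmpmk jznvs rox xhzp tsqv swf
Hunk 3: at line 7 remove [jznvs,rox] add [rjy,gfijc,jqpu] -> 13 lines: vcy wvbs txxfi mrxhl dnmg svwoq qmpmk rjy gfijc jqpu xhzp tsqv swf
Hunk 4: at line 3 remove [dnmg,svwoq,qmpmk] add [oep,xpgns,ocajm] -> 13 lines: vcy wvbs txxfi mrxhl oep xpgns ocajm rjy gfijc jqpu xhzp tsqv swf
Hunk 5: at line 5 remove [xpgns] add [szotb,wjyjr,dqp] -> 15 lines: vcy wvbs txxfi mrxhl oep szotb wjyjr dqp ocajm rjy gfijc jqpu xhzp tsqv swf
Hunk 6: at line 10 remove [jqpu,xhzp] add [xur] -> 14 lines: vcy wvbs txxfi mrxhl oep szotb wjyjr dqp ocajm rjy gfijc xur tsqv swf

Answer: vcy
wvbs
txxfi
mrxhl
oep
szotb
wjyjr
dqp
ocajm
rjy
gfijc
xur
tsqv
swf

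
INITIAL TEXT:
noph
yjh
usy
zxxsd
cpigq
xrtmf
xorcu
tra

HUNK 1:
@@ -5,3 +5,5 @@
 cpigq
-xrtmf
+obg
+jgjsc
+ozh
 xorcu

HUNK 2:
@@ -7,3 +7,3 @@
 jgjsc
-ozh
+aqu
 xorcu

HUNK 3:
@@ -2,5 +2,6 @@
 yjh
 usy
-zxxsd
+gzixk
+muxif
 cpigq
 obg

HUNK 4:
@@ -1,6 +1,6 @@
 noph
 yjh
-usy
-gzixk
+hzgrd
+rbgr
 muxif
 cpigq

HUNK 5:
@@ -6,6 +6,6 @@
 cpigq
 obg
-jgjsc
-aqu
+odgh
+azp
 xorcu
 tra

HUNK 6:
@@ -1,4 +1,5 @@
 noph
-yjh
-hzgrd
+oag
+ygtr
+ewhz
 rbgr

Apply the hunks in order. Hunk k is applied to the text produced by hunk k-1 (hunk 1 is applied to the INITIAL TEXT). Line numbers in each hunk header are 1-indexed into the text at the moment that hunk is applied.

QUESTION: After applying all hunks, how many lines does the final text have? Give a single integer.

Answer: 12

Derivation:
Hunk 1: at line 5 remove [xrtmf] add [obg,jgjsc,ozh] -> 10 lines: noph yjh usy zxxsd cpigq obg jgjsc ozh xorcu tra
Hunk 2: at line 7 remove [ozh] add [aqu] -> 10 lines: noph yjh usy zxxsd cpigq obg jgjsc aqu xorcu tra
Hunk 3: at line 2 remove [zxxsd] add [gzixk,muxif] -> 11 lines: noph yjh usy gzixk muxif cpigq obg jgjsc aqu xorcu tra
Hunk 4: at line 1 remove [usy,gzixk] add [hzgrd,rbgr] -> 11 lines: noph yjh hzgrd rbgr muxif cpigq obg jgjsc aqu xorcu tra
Hunk 5: at line 6 remove [jgjsc,aqu] add [odgh,azp] -> 11 lines: noph yjh hzgrd rbgr muxif cpigq obg odgh azp xorcu tra
Hunk 6: at line 1 remove [yjh,hzgrd] add [oag,ygtr,ewhz] -> 12 lines: noph oag ygtr ewhz rbgr muxif cpigq obg odgh azp xorcu tra
Final line count: 12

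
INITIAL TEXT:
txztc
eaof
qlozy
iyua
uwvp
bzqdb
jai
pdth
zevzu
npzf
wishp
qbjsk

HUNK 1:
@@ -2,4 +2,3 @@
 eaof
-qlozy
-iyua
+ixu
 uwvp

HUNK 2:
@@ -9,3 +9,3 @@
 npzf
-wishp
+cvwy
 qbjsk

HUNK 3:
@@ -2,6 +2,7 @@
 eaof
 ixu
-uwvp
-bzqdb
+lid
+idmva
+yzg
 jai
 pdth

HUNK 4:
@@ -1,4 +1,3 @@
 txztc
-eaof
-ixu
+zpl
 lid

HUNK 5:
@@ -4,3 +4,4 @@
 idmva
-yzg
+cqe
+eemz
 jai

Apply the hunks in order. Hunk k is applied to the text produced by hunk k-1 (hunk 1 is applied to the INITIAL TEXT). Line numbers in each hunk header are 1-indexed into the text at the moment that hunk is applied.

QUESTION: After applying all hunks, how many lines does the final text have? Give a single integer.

Answer: 12

Derivation:
Hunk 1: at line 2 remove [qlozy,iyua] add [ixu] -> 11 lines: txztc eaof ixu uwvp bzqdb jai pdth zevzu npzf wishp qbjsk
Hunk 2: at line 9 remove [wishp] add [cvwy] -> 11 lines: txztc eaof ixu uwvp bzqdb jai pdth zevzu npzf cvwy qbjsk
Hunk 3: at line 2 remove [uwvp,bzqdb] add [lid,idmva,yzg] -> 12 lines: txztc eaof ixu lid idmva yzg jai pdth zevzu npzf cvwy qbjsk
Hunk 4: at line 1 remove [eaof,ixu] add [zpl] -> 11 lines: txztc zpl lid idmva yzg jai pdth zevzu npzf cvwy qbjsk
Hunk 5: at line 4 remove [yzg] add [cqe,eemz] -> 12 lines: txztc zpl lid idmva cqe eemz jai pdth zevzu npzf cvwy qbjsk
Final line count: 12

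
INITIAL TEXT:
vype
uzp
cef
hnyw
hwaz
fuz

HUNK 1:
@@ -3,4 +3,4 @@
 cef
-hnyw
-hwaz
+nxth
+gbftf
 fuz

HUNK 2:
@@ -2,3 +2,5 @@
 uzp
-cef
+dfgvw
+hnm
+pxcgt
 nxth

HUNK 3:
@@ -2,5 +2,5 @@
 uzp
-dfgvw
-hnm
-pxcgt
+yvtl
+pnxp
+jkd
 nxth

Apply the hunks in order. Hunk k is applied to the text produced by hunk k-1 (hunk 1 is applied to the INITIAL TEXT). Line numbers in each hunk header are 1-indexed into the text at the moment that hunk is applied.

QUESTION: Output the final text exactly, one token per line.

Hunk 1: at line 3 remove [hnyw,hwaz] add [nxth,gbftf] -> 6 lines: vype uzp cef nxth gbftf fuz
Hunk 2: at line 2 remove [cef] add [dfgvw,hnm,pxcgt] -> 8 lines: vype uzp dfgvw hnm pxcgt nxth gbftf fuz
Hunk 3: at line 2 remove [dfgvw,hnm,pxcgt] add [yvtl,pnxp,jkd] -> 8 lines: vype uzp yvtl pnxp jkd nxth gbftf fuz

Answer: vype
uzp
yvtl
pnxp
jkd
nxth
gbftf
fuz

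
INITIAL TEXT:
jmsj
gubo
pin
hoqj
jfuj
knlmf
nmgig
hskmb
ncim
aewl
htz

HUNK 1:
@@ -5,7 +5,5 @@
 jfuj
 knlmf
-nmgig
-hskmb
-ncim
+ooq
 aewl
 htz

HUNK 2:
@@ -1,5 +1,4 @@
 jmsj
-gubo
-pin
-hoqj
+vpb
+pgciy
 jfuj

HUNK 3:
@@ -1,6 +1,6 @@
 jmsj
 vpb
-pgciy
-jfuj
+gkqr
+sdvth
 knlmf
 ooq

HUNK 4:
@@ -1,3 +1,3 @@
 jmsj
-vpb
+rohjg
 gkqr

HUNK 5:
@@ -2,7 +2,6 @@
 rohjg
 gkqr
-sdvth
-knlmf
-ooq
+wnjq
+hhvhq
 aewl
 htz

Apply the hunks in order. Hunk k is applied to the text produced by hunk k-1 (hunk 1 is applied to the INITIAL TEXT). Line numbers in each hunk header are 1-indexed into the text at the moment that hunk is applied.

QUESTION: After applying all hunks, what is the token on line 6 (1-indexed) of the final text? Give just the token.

Hunk 1: at line 5 remove [nmgig,hskmb,ncim] add [ooq] -> 9 lines: jmsj gubo pin hoqj jfuj knlmf ooq aewl htz
Hunk 2: at line 1 remove [gubo,pin,hoqj] add [vpb,pgciy] -> 8 lines: jmsj vpb pgciy jfuj knlmf ooq aewl htz
Hunk 3: at line 1 remove [pgciy,jfuj] add [gkqr,sdvth] -> 8 lines: jmsj vpb gkqr sdvth knlmf ooq aewl htz
Hunk 4: at line 1 remove [vpb] add [rohjg] -> 8 lines: jmsj rohjg gkqr sdvth knlmf ooq aewl htz
Hunk 5: at line 2 remove [sdvth,knlmf,ooq] add [wnjq,hhvhq] -> 7 lines: jmsj rohjg gkqr wnjq hhvhq aewl htz
Final line 6: aewl

Answer: aewl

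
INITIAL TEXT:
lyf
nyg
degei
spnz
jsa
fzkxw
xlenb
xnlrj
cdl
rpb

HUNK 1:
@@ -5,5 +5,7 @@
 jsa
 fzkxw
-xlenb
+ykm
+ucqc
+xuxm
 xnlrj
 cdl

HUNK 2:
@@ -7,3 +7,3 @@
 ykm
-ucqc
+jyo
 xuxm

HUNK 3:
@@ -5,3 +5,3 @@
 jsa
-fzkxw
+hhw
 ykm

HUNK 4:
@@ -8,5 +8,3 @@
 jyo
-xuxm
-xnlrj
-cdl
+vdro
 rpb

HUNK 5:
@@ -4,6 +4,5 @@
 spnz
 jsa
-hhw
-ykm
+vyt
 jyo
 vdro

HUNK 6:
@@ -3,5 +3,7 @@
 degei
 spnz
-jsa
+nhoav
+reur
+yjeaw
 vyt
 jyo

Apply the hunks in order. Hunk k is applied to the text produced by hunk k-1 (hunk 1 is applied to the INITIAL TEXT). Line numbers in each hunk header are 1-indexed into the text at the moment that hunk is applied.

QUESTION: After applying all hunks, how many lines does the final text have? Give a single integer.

Answer: 11

Derivation:
Hunk 1: at line 5 remove [xlenb] add [ykm,ucqc,xuxm] -> 12 lines: lyf nyg degei spnz jsa fzkxw ykm ucqc xuxm xnlrj cdl rpb
Hunk 2: at line 7 remove [ucqc] add [jyo] -> 12 lines: lyf nyg degei spnz jsa fzkxw ykm jyo xuxm xnlrj cdl rpb
Hunk 3: at line 5 remove [fzkxw] add [hhw] -> 12 lines: lyf nyg degei spnz jsa hhw ykm jyo xuxm xnlrj cdl rpb
Hunk 4: at line 8 remove [xuxm,xnlrj,cdl] add [vdro] -> 10 lines: lyf nyg degei spnz jsa hhw ykm jyo vdro rpb
Hunk 5: at line 4 remove [hhw,ykm] add [vyt] -> 9 lines: lyf nyg degei spnz jsa vyt jyo vdro rpb
Hunk 6: at line 3 remove [jsa] add [nhoav,reur,yjeaw] -> 11 lines: lyf nyg degei spnz nhoav reur yjeaw vyt jyo vdro rpb
Final line count: 11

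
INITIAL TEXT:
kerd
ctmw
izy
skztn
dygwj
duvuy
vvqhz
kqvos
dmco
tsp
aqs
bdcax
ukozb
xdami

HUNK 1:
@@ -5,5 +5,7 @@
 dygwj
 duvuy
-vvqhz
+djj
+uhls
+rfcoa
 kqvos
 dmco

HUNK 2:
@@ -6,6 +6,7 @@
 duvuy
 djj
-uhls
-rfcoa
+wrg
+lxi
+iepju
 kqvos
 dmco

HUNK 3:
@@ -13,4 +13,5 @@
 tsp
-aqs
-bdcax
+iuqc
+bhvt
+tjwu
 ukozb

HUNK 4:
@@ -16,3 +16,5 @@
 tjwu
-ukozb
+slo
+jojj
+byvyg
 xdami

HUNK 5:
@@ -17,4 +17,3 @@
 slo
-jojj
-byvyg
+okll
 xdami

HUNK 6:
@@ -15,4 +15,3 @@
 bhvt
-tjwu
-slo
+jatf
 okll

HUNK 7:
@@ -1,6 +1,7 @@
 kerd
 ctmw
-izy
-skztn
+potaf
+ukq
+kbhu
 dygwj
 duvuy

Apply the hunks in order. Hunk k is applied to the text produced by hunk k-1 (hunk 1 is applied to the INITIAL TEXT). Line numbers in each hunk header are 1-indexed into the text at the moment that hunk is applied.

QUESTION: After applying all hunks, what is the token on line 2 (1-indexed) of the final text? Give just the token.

Answer: ctmw

Derivation:
Hunk 1: at line 5 remove [vvqhz] add [djj,uhls,rfcoa] -> 16 lines: kerd ctmw izy skztn dygwj duvuy djj uhls rfcoa kqvos dmco tsp aqs bdcax ukozb xdami
Hunk 2: at line 6 remove [uhls,rfcoa] add [wrg,lxi,iepju] -> 17 lines: kerd ctmw izy skztn dygwj duvuy djj wrg lxi iepju kqvos dmco tsp aqs bdcax ukozb xdami
Hunk 3: at line 13 remove [aqs,bdcax] add [iuqc,bhvt,tjwu] -> 18 lines: kerd ctmw izy skztn dygwj duvuy djj wrg lxi iepju kqvos dmco tsp iuqc bhvt tjwu ukozb xdami
Hunk 4: at line 16 remove [ukozb] add [slo,jojj,byvyg] -> 20 lines: kerd ctmw izy skztn dygwj duvuy djj wrg lxi iepju kqvos dmco tsp iuqc bhvt tjwu slo jojj byvyg xdami
Hunk 5: at line 17 remove [jojj,byvyg] add [okll] -> 19 lines: kerd ctmw izy skztn dygwj duvuy djj wrg lxi iepju kqvos dmco tsp iuqc bhvt tjwu slo okll xdami
Hunk 6: at line 15 remove [tjwu,slo] add [jatf] -> 18 lines: kerd ctmw izy skztn dygwj duvuy djj wrg lxi iepju kqvos dmco tsp iuqc bhvt jatf okll xdami
Hunk 7: at line 1 remove [izy,skztn] add [potaf,ukq,kbhu] -> 19 lines: kerd ctmw potaf ukq kbhu dygwj duvuy djj wrg lxi iepju kqvos dmco tsp iuqc bhvt jatf okll xdami
Final line 2: ctmw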